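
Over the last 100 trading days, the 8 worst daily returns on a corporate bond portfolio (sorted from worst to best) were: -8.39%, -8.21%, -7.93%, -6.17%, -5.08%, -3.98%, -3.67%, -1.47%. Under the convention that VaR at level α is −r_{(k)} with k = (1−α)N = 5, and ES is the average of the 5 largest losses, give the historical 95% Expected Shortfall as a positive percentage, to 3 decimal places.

The 5 worst returns sum to -35.78%.
ES = −(-35.78%) / 5 = 7.156%.

7.156%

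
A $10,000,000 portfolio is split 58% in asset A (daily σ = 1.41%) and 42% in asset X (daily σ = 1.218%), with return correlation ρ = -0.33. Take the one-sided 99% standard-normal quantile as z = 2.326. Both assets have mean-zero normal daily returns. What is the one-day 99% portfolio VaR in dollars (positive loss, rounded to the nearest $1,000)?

σ_p² = 0.58²·1.41² + 0.42²·1.218² + 2·-0.33·0.58·0.42·1.41·1.218 = 0.6544 (%²).
σ_p = √0.6544 = 0.809%.
VaR = 2.326 × 0.809% = 1.882%; on $10,000,000 that is $188,200.

$188,000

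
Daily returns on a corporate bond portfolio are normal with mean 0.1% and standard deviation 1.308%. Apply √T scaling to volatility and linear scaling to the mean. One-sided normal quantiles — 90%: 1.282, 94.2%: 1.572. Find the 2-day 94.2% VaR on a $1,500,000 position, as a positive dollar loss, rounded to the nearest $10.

σ_{2d} = 1.308% × √2 = 1.850%; μ_{2d} = 2 × 0.1% = 0.200%.
VaR = −(0.200%) + 1.572 × 1.850% = 2.708%.
On $1,500,000: 0.02708 × $1,500,000 = $40,620.

$40,620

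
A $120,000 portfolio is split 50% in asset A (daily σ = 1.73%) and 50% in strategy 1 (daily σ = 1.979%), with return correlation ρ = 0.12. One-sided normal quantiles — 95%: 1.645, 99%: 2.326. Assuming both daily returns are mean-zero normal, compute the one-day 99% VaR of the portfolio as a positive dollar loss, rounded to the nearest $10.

σ_p² = 0.5²·1.73² + 0.5²·1.979² + 2·0.12·0.5·0.5·1.73·1.979 = 1.9328 (%²).
σ_p = √1.9328 = 1.390%.
VaR = 2.326 × 1.390% = 3.233%; on $120,000 that is $3,880.

$3,880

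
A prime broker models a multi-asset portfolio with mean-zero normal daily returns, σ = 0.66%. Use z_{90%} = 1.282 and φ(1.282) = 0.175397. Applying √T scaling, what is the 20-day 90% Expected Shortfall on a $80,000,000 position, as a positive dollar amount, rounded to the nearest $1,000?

σ_{20d} = 0.66% × √20 = 2.952%.
ES multiplier = φ(z)/(1−α) = 0.175397/0.1 = 1.754.
ES = 2.952% × 1.754 = 5.178%; on $80,000,000: $4,142,400.

$4,142,000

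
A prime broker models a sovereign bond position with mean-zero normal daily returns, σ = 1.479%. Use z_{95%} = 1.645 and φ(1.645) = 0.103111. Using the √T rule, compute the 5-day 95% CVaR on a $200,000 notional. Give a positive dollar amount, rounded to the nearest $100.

$13,600

σ_{5d} = 1.479% × √5 = 3.307%.
ES multiplier = φ(z)/(1−α) = 0.103111/0.05 = 2.062.
ES = 3.307% × 2.062 = 6.819%; on $200,000: $13,638.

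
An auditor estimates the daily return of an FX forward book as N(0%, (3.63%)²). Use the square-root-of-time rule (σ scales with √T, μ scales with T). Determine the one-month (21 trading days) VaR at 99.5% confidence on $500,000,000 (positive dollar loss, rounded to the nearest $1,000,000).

$214,000,000

At 99.5%, z = 2.576.
σ_{21d} = 3.63% × √21 = 16.635%.
VaR = 2.576 × 16.635% = 42.852%.
On $500,000,000: 0.42852 × $500,000,000 = $214,260,000.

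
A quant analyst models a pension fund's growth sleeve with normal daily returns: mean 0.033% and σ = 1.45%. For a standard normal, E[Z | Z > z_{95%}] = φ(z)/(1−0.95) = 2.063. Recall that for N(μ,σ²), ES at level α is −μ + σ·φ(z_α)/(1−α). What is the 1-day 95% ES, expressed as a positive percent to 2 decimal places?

2.96%

ES = −(0.033%) + 1.45% × 2.063 = 2.958%.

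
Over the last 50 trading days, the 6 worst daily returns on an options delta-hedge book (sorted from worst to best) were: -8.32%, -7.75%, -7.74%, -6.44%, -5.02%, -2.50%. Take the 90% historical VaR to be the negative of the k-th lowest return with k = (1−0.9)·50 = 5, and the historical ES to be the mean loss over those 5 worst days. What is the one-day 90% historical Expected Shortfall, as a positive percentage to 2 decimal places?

7.05%

The 5 worst returns sum to -35.27%.
ES = −(-35.27%) / 5 = 7.054% ≈ 7.05%.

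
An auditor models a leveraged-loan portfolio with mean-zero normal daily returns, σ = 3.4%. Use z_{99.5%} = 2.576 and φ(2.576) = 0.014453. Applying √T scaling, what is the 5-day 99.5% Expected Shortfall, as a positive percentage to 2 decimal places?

21.98%

σ_{5d} = 3.4% × √5 = 7.603%.
ES multiplier = φ(z)/(1−α) = 0.014453/0.005 = 2.891.
ES = 7.603% × 2.891 = 21.980%.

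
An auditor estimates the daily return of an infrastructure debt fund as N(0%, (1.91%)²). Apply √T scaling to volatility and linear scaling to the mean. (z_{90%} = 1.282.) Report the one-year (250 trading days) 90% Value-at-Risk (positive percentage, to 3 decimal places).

σ_{250d} = 1.91% × √250 = 30.200%.
VaR = 1.282 × 30.200% = 38.716%.

38.716%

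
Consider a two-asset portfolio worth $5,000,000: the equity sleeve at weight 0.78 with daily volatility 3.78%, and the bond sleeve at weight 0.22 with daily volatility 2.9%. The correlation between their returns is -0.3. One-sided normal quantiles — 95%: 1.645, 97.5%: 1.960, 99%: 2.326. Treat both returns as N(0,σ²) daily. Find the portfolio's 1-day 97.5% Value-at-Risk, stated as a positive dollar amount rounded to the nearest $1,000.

$277,000

σ_p² = 0.78²·3.78² + 0.22²·2.9² + 2·-0.3·0.78·0.22·3.78·2.9 = 7.9715 (%²).
σ_p = √7.9715 = 2.823%.
VaR = 1.960 × 2.823% = 5.533%; on $5,000,000 that is $276,650.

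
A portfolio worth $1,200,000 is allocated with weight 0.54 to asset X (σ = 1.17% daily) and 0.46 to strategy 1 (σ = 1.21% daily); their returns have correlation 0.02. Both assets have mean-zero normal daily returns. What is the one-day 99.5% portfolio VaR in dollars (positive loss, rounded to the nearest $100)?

$26,300

σ_p² = 0.54²·1.17² + 0.46²·1.21² + 2·0.02·0.54·0.46·1.17·1.21 = 0.7230 (%²).
σ_p = √0.7230 = 0.850%.
At 99.5%, z = 2.576.
VaR = 2.576 × 0.850% = 2.190%; on $1,200,000 that is $26,280.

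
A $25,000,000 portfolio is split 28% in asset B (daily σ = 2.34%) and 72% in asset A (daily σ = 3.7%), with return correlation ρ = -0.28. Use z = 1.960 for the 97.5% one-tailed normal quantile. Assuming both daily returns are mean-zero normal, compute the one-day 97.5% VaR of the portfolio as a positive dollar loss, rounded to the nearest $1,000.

$1,254,000

σ_p² = 0.28²·2.34² + 0.72²·3.7² + 2·-0.28·0.28·0.72·2.34·3.7 = 6.5487 (%²).
σ_p = √6.5487 = 2.559%.
VaR = 1.960 × 2.559% = 5.016%; on $25,000,000 that is $1,254,000.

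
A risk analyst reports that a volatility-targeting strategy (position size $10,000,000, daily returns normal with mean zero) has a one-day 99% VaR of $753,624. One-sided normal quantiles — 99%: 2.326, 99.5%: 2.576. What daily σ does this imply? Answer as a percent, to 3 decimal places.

VaR as a fraction: $753,624 / $10,000,000 = 7.536%.
σ = VaR / z = 7.536% / 2.326 = 3.240%.

3.240%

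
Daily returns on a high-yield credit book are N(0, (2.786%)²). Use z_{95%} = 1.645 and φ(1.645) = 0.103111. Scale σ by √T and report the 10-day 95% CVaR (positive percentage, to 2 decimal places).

σ_{10d} = 2.786% × √10 = 8.810%.
ES multiplier = φ(z)/(1−α) = 0.103111/0.05 = 2.062.
ES = 8.810% × 2.062 = 18.166%.

18.17%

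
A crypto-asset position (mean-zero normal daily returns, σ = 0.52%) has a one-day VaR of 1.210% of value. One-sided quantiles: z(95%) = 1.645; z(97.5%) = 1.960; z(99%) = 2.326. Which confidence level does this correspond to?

99%

Implied z = VaR/σ = 1.210 / 0.52 = 2.327.
This matches z(99%) = 2.326.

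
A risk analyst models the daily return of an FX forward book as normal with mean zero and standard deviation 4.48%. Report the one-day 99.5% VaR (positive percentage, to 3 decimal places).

11.540%

At 99.5% one-sided, z = 2.576.
VaR = z·σ = 2.576 × 4.48% = 11.540%.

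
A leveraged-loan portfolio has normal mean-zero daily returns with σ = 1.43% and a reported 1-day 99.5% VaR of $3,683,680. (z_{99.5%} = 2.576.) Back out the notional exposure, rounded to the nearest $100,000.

VaR as a fraction of value: z·σ = 2.576 × 1.43% = 3.68368%.
Position = $3,683,680 / 0.0368368 = $100,000,000.

$100,000,000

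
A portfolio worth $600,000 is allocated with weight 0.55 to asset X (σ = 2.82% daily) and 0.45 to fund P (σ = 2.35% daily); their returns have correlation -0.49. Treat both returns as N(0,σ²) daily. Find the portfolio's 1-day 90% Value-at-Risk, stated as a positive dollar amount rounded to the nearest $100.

σ_p² = 0.55²·2.82² + 0.45²·2.35² + 2·-0.49·0.55·0.45·2.82·2.35 = 1.9165 (%²).
σ_p = √1.9165 = 1.384%.
At 90%, z = 1.282.
VaR = 1.282 × 1.384% = 1.774%; on $600,000 that is $10,644.

$10,600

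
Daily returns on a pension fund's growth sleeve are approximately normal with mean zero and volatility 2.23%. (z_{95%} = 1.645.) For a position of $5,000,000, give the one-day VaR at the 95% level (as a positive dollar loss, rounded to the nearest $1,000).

VaR = z·σ = 1.645 × 2.23% = 3.668%.
On $5,000,000: 0.03668 × $5,000,000 = $183,400.

$183,000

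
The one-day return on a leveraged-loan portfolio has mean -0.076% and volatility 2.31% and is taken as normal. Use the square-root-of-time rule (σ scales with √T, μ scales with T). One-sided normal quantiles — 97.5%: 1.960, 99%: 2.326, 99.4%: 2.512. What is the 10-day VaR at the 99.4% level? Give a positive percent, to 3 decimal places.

19.110%

σ_{10d} = 2.31% × √10 = 7.305%; μ_{10d} = 10 × -0.076% = -0.760%.
VaR = −(-0.760%) + 2.512 × 7.305% = 19.110%.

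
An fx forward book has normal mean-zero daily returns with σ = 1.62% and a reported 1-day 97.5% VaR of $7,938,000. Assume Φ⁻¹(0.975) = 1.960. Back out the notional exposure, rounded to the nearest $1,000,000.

VaR as a fraction of value: z·σ = 1.960 × 1.62% = 3.1752%.
Position = $7,938,000 / 0.031752 = $250,000,000.

$250,000,000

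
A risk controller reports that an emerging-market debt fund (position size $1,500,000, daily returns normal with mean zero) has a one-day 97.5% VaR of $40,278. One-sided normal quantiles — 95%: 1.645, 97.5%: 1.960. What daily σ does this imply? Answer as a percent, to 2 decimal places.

1.37%

VaR as a fraction: $40,278 / $1,500,000 = 2.685%.
σ = VaR / z = 2.685% / 1.960 = 1.370%.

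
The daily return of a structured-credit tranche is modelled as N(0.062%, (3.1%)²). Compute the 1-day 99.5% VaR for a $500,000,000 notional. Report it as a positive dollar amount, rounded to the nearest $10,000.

$39,620,000

At 99.5% one-sided, z = 2.576.
VaR = −μ + z·σ = −(0.062%) + 2.576 × 3.1% = 7.924%.
On $500,000,000: 0.07924 × $500,000,000 = $39,620,000.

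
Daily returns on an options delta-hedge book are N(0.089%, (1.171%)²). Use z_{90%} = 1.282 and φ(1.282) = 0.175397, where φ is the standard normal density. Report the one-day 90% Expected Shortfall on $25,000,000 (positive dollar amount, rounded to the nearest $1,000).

$491,000

Tail multiplier: φ(z)/(1−α) = 0.175397 / 0.1 = 1.754.
ES = −(0.089%) + 1.171% × 1.754 = 1.965%.
On $25,000,000: 0.01965 × $25,000,000 = $491,250.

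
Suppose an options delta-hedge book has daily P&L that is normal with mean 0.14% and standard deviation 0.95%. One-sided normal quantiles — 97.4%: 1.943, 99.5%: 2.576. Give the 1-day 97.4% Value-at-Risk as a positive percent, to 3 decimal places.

VaR = −μ + z·σ = −(0.14%) + 1.943 × 0.95% = 1.706%.

1.706%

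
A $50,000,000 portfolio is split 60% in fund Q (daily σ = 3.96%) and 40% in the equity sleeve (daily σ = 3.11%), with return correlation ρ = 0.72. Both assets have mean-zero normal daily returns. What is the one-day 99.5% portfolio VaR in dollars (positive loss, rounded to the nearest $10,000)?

σ_p² = 0.6²·3.96² + 0.4²·3.11² + 2·0.72·0.6·0.4·3.96·3.11 = 11.4492 (%²).
σ_p = √11.4492 = 3.384%.
At 99.5%, z = 2.576.
VaR = 2.576 × 3.384% = 8.717%; on $50,000,000 that is $4,358,500.

$4,360,000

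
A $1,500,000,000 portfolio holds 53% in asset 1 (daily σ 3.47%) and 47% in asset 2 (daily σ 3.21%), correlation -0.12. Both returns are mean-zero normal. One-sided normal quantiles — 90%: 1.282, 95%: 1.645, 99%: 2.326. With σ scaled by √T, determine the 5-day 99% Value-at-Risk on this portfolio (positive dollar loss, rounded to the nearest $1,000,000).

σ_p = √(0.53²·3.47² + 0.47²·3.21² + 2·-0.12·0.53·0.47·3.47·3.21) = 2.234%.
σ_{5d} = 2.234% × √5 = 4.995%.
VaR = 2.326 × 4.995% = 11.618%; on $1,500,000,000 that is $174,270,000.

$174,000,000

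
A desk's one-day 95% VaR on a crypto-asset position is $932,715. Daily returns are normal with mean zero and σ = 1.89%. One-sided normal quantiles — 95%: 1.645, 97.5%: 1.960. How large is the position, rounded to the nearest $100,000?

VaR as a fraction of value: z·σ = 1.645 × 1.89% = 3.10905%.
Position = $932,715 / 0.0310905 = $30,000,000.

$30,000,000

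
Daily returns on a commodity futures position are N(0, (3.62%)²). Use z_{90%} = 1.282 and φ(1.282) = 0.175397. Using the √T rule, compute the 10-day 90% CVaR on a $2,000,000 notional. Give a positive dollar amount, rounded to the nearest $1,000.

$402,000

σ_{10d} = 3.62% × √10 = 11.447%.
ES multiplier = φ(z)/(1−α) = 0.175397/0.1 = 1.754.
ES = 11.447% × 1.754 = 20.078%; on $2,000,000: $401,560.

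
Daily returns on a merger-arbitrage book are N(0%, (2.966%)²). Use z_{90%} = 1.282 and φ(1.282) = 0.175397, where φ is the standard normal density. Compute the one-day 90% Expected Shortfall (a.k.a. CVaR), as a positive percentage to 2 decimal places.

5.20%

Tail multiplier: φ(z)/(1−α) = 0.175397 / 0.1 = 1.754.
ES = 2.966% × 1.754 = 5.202%.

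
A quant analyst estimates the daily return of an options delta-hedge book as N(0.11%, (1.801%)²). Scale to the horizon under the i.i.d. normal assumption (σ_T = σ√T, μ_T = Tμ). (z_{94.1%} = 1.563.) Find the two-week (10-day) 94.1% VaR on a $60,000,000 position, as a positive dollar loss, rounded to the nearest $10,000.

$4,680,000

σ_{10d} = 1.801% × √10 = 5.695%; μ_{10d} = 10 × 0.11% = 1.100%.
VaR = −(1.100%) + 1.563 × 5.695% = 7.801%.
On $60,000,000: 0.07801 × $60,000,000 = $4,680,600.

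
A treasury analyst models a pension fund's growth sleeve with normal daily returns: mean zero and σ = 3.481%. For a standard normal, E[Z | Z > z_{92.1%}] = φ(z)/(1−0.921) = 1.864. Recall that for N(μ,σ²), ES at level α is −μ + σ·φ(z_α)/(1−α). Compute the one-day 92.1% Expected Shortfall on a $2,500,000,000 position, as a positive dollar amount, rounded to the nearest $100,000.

ES = 3.481% × 1.864 = 6.489%.
On $2,500,000,000: 0.06489 × $2,500,000,000 = $162,225,000.

$162,200,000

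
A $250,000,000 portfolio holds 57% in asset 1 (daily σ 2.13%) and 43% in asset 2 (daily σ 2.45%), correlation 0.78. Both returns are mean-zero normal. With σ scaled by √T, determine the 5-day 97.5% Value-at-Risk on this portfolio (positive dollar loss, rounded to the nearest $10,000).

$23,450,000

σ_p = √(0.57²·2.13² + 0.43²·2.45² + 2·0.78·0.57·0.43·2.13·2.45) = 2.140%.
σ_{5d} = 2.140% × √5 = 4.785%.
z(97.5%) = 1.960.
VaR = 1.960 × 4.785% = 9.379%; on $250,000,000 that is $23,447,500.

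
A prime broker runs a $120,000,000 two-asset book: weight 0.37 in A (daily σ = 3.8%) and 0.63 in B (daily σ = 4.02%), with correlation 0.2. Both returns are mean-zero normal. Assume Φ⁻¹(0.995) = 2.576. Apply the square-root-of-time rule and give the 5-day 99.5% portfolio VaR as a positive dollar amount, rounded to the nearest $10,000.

σ_p = √(0.37²·3.8² + 0.63²·4.02² + 2·0.2·0.37·0.63·3.8·4.02) = 3.133%.
σ_{5d} = 3.133% × √5 = 7.006%.
VaR = 2.576 × 7.006% = 18.047%; on $120,000,000 that is $21,656,400.

$21,660,000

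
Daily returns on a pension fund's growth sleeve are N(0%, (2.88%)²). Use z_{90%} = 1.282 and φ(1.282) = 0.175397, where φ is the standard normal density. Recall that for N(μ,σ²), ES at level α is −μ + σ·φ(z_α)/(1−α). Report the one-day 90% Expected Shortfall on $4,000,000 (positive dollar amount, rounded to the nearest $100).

Tail multiplier: φ(z)/(1−α) = 0.175397 / 0.1 = 1.754.
ES = 2.88% × 1.754 = 5.052%.
On $4,000,000: 0.05052 × $4,000,000 = $202,080.

$202,100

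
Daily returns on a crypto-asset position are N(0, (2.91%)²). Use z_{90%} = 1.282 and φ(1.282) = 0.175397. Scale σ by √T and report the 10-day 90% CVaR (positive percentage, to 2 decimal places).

16.14%

σ_{10d} = 2.91% × √10 = 9.202%.
ES multiplier = φ(z)/(1−α) = 0.175397/0.1 = 1.754.
ES = 9.202% × 1.754 = 16.140%.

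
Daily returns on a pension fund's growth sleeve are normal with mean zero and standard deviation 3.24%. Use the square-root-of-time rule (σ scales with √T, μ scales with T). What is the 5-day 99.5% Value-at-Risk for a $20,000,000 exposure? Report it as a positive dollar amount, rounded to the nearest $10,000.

At 99.5%, z = 2.576.
σ_{5d} = 3.24% × √5 = 7.245%.
VaR = 2.576 × 7.245% = 18.663%.
On $20,000,000: 0.18663 × $20,000,000 = $3,732,600.

$3,730,000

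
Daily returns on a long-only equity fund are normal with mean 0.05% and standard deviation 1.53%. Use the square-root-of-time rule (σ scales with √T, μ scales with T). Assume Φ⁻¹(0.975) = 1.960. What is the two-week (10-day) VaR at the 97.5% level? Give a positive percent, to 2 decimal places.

σ_{10d} = 1.53% × √10 = 4.838%; μ_{10d} = 10 × 0.05% = 0.500%.
VaR = −(0.500%) + 1.960 × 4.838% = 8.982%.

8.98%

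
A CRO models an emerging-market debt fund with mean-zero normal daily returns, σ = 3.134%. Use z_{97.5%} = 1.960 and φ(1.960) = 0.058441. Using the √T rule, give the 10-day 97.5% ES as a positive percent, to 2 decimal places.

23.17%

σ_{10d} = 3.134% × √10 = 9.911%.
ES multiplier = φ(z)/(1−α) = 0.058441/0.025 = 2.338.
ES = 9.911% × 2.338 = 23.172%.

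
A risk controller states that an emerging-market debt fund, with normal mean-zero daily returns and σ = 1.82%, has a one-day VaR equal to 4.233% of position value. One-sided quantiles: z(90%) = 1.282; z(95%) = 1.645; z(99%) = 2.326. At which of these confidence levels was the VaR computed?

Implied z = VaR/σ = 4.233 / 1.82 = 2.326.
This matches z(99%) = 2.326.

99%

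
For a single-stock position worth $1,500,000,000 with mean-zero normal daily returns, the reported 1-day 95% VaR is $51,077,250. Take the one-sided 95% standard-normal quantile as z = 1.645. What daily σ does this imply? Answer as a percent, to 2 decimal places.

2.07%

VaR as a fraction: $51,077,250 / $1,500,000,000 = 3.405%.
σ = VaR / z = 3.405% / 1.645 = 2.070%.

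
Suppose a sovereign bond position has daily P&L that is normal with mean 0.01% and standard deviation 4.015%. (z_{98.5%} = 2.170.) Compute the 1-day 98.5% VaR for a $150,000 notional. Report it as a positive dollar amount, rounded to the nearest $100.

VaR = −μ + z·σ = −(0.01%) + 2.170 × 4.015% = 8.703%.
On $150,000: 0.08703 × $150,000 = $13,054.

$13,100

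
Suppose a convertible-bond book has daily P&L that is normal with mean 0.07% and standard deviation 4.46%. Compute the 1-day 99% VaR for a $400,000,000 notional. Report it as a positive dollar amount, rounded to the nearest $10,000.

$41,220,000

At 99% one-sided, z = 2.326.
VaR = −μ + z·σ = −(0.07%) + 2.326 × 4.46% = 10.304%.
On $400,000,000: 0.10304 × $400,000,000 = $41,216,000.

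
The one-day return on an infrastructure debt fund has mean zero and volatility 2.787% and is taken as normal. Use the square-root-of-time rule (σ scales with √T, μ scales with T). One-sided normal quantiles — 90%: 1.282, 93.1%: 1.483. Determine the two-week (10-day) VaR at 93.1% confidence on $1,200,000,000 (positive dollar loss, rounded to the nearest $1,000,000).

σ_{10d} = 2.787% × √10 = 8.813%.
VaR = 1.483 × 8.813% = 13.070%.
On $1,200,000,000: 0.13070 × $1,200,000,000 = $156,840,000.

$157,000,000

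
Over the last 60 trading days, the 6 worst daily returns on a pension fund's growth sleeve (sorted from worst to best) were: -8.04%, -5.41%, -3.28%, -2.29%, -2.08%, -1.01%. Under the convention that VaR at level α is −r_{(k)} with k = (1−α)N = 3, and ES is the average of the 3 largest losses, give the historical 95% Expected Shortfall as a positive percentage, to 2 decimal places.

5.58%

The 3 worst returns sum to -16.73%.
ES = −(-16.73%) / 3 = 5.5766…% ≈ 5.58%.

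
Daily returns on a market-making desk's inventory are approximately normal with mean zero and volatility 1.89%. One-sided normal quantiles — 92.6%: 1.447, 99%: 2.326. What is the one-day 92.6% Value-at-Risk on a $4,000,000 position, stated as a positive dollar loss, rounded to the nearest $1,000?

$109,000

VaR = z·σ = 1.447 × 1.89% = 2.735%.
On $4,000,000: 0.02735 × $4,000,000 = $109,400.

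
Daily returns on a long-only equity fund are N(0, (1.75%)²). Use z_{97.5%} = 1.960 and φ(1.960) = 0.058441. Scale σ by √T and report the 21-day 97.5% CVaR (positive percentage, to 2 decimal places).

σ_{21d} = 1.75% × √21 = 8.020%.
ES multiplier = φ(z)/(1−α) = 0.058441/0.025 = 2.338.
ES = 8.020% × 2.338 = 18.751%.

18.75%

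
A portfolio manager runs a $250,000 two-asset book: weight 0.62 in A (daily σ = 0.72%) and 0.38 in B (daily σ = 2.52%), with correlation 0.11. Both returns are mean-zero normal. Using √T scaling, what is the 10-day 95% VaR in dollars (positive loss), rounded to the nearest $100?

$14,300

σ_p = √(0.62²·0.72² + 0.38²·2.52² + 2·0.11·0.62·0.38·0.72·2.52) = 1.100%.
σ_{10d} = 1.100% × √10 = 3.479%.
z(95%) = 1.645.
VaR = 1.645 × 3.479% = 5.723%; on $250,000 that is $14,307.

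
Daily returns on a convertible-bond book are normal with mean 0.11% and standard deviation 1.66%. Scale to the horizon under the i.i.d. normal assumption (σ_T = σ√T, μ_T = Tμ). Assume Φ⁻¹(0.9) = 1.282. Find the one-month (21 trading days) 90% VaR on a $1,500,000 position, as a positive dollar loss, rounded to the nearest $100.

σ_{21d} = 1.66% × √21 = 7.607%; μ_{21d} = 21 × 0.11% = 2.310%.
VaR = −(2.310%) + 1.282 × 7.607% = 7.442%.
On $1,500,000: 0.07442 × $1,500,000 = $111,630.

$111,600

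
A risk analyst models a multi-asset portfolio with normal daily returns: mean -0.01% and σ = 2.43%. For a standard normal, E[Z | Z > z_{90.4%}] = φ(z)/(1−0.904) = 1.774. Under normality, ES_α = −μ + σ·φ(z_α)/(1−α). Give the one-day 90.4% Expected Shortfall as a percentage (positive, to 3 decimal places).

ES = −(-0.01%) + 2.43% × 1.774 = 4.321%.

4.321%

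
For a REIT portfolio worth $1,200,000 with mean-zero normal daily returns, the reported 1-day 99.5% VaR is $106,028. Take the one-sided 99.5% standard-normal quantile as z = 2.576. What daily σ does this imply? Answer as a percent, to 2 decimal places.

VaR as a fraction: $106,028 / $1,200,000 = 8.836%.
σ = VaR / z = 8.836% / 2.576 = 3.430%.

3.43%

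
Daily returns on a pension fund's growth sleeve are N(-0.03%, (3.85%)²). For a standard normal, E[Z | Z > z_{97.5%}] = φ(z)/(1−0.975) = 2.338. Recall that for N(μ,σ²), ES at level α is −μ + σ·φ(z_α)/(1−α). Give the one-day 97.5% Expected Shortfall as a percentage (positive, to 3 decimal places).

ES = −(-0.03%) + 3.85% × 2.338 = 9.031%.

9.031%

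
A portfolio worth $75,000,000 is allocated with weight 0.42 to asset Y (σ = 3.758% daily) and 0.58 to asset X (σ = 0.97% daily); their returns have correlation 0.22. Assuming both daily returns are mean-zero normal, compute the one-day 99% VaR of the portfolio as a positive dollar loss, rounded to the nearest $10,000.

$3,120,000

σ_p² = 0.42²·3.758² + 0.58²·0.97² + 2·0.22·0.42·0.58·3.758·0.97 = 3.1985 (%²).
σ_p = √3.1985 = 1.788%.
At 99%, z = 2.326.
VaR = 2.326 × 1.788% = 4.159%; on $75,000,000 that is $3,119,250.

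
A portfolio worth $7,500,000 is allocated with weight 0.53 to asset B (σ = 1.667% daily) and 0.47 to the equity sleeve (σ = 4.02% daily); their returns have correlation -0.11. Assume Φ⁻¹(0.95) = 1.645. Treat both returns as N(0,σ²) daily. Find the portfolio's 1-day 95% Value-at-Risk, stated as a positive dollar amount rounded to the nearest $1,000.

$246,000

σ_p² = 0.53²·1.667² + 0.47²·4.02² + 2·-0.11·0.53·0.47·1.667·4.02 = 3.9832 (%²).
σ_p = √3.9832 = 1.996%.
VaR = 1.645 × 1.996% = 3.283%; on $7,500,000 that is $246,225.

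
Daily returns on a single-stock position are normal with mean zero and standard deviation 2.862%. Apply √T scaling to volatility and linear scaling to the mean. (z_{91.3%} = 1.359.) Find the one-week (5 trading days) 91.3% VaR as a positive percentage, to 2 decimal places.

8.70%

σ_{5d} = 2.862% × √5 = 6.400%.
VaR = 1.359 × 6.400% = 8.698%.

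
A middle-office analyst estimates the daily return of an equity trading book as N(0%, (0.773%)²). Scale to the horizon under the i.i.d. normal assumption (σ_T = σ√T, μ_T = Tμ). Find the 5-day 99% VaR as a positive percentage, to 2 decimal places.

4.02%

At 99%, z = 2.326.
σ_{5d} = 0.773% × √5 = 1.728%.
VaR = 2.326 × 1.728% = 4.019%.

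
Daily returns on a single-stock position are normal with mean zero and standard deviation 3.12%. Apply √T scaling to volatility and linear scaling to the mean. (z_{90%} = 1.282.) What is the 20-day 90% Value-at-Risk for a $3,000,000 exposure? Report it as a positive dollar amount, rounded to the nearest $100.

σ_{20d} = 3.12% × √20 = 13.953%.
VaR = 1.282 × 13.953% = 17.888%.
On $3,000,000: 0.17888 × $3,000,000 = $536,640.

$536,600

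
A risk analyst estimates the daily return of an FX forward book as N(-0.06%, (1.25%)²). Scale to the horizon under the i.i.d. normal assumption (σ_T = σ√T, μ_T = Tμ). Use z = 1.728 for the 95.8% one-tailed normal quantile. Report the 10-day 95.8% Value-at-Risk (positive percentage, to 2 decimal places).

σ_{10d} = 1.25% × √10 = 3.953%; μ_{10d} = 10 × -0.06% = -0.600%.
VaR = −(-0.600%) + 1.728 × 3.953% = 7.431%.

7.43%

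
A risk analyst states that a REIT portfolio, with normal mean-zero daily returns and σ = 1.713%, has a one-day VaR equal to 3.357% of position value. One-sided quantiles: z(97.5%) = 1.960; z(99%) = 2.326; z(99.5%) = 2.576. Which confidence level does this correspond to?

Implied z = VaR/σ = 3.357 / 1.713 = 1.960.
This matches z(97.5%) = 1.960.

97.5%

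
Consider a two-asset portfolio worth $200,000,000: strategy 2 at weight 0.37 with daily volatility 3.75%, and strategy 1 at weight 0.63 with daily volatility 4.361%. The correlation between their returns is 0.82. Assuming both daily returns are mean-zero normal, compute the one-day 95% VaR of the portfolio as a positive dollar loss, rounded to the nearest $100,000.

$13,000,000

σ_p² = 0.37²·3.75² + 0.63²·4.361² + 2·0.82·0.37·0.63·3.75·4.361 = 15.7253 (%²).
σ_p = √15.7253 = 3.966%.
At 95%, z = 1.645.
VaR = 1.645 × 3.966% = 6.524%; on $200,000,000 that is $13,048,000.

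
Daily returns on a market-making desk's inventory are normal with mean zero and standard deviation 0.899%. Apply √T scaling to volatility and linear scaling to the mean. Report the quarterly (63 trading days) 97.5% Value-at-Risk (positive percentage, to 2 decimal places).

13.99%

At 97.5%, z = 1.960.
σ_{63d} = 0.899% × √63 = 7.136%.
VaR = 1.960 × 7.136% = 13.987%.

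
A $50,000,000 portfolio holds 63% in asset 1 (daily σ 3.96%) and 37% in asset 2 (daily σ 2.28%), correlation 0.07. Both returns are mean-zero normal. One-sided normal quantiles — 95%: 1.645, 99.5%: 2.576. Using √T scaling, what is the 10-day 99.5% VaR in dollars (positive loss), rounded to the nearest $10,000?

σ_p = √(0.63²·3.96² + 0.37²·2.28² + 2·0.07·0.63·0.37·3.96·2.28) = 2.689%.
σ_{10d} = 2.689% × √10 = 8.503%.
VaR = 2.576 × 8.503% = 21.904%; on $50,000,000 that is $10,952,000.

$10,950,000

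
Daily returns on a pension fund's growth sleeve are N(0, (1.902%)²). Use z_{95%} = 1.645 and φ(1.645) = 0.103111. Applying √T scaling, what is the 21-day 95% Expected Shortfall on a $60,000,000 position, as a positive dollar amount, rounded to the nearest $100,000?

$10,800,000

σ_{21d} = 1.902% × √21 = 8.716%.
ES multiplier = φ(z)/(1−α) = 0.103111/0.05 = 2.062.
ES = 8.716% × 2.062 = 17.972%; on $60,000,000: $10,783,200.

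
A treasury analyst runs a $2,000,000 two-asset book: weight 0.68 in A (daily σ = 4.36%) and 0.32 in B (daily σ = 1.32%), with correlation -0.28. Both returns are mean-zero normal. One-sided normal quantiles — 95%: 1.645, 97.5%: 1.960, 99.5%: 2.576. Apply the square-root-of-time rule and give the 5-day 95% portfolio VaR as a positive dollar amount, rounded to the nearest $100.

σ_p = √(0.68²·4.36² + 0.32²·1.32² + 2·-0.28·0.68·0.32·4.36·1.32) = 2.875%.
σ_{5d} = 2.875% × √5 = 6.429%.
VaR = 1.645 × 6.429% = 10.576%; on $2,000,000 that is $211,520.

$211,500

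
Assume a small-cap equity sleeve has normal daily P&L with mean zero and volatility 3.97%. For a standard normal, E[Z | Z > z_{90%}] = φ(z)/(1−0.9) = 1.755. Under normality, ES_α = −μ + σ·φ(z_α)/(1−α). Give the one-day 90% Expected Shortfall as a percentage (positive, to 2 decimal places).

6.97%

ES = 3.97% × 1.755 = 6.967%.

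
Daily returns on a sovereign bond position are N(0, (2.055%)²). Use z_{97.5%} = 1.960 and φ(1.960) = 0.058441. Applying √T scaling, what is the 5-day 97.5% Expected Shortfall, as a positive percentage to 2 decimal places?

σ_{5d} = 2.055% × √5 = 4.595%.
ES multiplier = φ(z)/(1−α) = 0.058441/0.025 = 2.338.
ES = 4.595% × 2.338 = 10.743%.

10.74%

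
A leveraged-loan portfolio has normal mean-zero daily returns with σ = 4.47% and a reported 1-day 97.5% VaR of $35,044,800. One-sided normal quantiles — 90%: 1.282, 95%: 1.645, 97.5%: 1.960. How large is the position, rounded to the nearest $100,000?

VaR as a fraction of value: z·σ = 1.960 × 4.47% = 8.7612%.
Position = $35,044,800 / 0.087612 = $400,000,000.

$400,000,000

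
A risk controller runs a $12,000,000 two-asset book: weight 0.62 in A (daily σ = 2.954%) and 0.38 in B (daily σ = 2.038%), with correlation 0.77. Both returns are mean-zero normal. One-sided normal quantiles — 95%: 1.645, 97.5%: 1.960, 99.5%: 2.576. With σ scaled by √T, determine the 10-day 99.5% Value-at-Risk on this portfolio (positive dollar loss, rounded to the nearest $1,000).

$2,422,000

σ_p = √(0.62²·2.954² + 0.38²·2.038² + 2·0.77·0.62·0.38·2.954·2.038) = 2.478%.
σ_{10d} = 2.478% × √10 = 7.836%.
VaR = 2.576 × 7.836% = 20.186%; on $12,000,000 that is $2,422,320.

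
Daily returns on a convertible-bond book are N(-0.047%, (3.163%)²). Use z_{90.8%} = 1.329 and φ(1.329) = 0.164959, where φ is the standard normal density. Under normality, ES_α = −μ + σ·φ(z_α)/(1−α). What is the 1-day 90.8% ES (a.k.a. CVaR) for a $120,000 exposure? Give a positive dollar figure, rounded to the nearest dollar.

Tail multiplier: φ(z)/(1−α) = 0.164959 / 0.092 = 1.793.
ES = −(-0.047%) + 3.163% × 1.793 = 5.718%.
On $120,000: 0.05718 × $120,000 = $6,862.

$6,862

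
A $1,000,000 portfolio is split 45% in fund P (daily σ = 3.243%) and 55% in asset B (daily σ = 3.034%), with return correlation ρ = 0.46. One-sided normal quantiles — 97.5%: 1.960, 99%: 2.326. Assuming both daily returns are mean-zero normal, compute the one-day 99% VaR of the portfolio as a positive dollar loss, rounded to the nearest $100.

$62,200

σ_p² = 0.45²·3.243² + 0.55²·3.034² + 2·0.46·0.45·0.55·3.243·3.034 = 7.1547 (%²).
σ_p = √7.1547 = 2.675%.
VaR = 2.326 × 2.675% = 6.222%; on $1,000,000 that is $62,220.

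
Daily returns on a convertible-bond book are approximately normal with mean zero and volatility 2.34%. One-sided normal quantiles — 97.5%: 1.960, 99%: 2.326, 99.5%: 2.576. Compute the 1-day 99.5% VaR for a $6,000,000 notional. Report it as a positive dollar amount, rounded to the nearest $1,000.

VaR = z·σ = 2.576 × 2.34% = 6.028%.
On $6,000,000: 0.06028 × $6,000,000 = $361,680.

$362,000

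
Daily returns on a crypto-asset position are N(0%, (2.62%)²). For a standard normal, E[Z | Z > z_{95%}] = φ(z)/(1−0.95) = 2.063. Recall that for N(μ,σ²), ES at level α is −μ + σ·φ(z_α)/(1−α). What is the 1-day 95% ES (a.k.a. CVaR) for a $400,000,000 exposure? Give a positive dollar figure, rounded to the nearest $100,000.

ES = 2.62% × 2.063 = 5.405%.
On $400,000,000: 0.05405 × $400,000,000 = $21,620,000.

$21,600,000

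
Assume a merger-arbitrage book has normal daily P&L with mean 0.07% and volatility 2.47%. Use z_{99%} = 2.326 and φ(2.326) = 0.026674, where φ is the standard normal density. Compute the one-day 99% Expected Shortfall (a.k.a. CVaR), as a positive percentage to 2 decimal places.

Tail multiplier: φ(z)/(1−α) = 0.026674 / 0.01 = 2.667.
ES = −(0.07%) + 2.47% × 2.667 = 6.517%.

6.52%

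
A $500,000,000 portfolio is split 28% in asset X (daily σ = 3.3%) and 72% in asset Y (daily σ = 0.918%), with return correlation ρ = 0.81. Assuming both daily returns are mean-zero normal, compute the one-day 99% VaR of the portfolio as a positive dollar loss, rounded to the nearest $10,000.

σ_p² = 0.28²·3.3² + 0.72²·0.918² + 2·0.81·0.28·0.72·3.3·0.918 = 2.2800 (%²).
σ_p = √2.2800 = 1.510%.
At 99%, z = 2.326.
VaR = 2.326 × 1.510% = 3.512%; on $500,000,000 that is $17,560,000.

$17,560,000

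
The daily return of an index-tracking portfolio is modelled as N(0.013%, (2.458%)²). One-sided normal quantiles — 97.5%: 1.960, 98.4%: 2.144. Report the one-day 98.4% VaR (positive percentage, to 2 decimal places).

5.26%

VaR = −μ + z·σ = −(0.013%) + 2.144 × 2.458% = 5.257%.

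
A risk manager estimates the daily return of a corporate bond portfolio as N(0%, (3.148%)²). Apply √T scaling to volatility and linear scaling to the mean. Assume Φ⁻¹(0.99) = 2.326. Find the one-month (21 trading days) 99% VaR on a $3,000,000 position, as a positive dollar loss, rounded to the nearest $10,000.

$1,010,000

σ_{21d} = 3.148% × √21 = 14.426%.
VaR = 2.326 × 14.426% = 33.555%.
On $3,000,000: 0.33555 × $3,000,000 = $1,006,650.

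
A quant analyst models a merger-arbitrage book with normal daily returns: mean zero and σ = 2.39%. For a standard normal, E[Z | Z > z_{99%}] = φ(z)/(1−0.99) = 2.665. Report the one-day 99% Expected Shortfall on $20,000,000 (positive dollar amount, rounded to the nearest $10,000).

ES = 2.39% × 2.665 = 6.369%.
On $20,000,000: 0.06369 × $20,000,000 = $1,273,800.

$1,270,000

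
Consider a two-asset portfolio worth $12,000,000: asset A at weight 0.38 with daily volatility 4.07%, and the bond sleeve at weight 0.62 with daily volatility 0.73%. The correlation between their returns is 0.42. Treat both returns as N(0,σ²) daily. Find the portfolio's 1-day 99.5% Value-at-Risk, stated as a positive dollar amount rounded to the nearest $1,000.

$552,000

σ_p² = 0.38²·4.07² + 0.62²·0.73² + 2·0.42·0.38·0.62·4.07·0.73 = 3.1848 (%²).
σ_p = √3.1848 = 1.785%.
At 99.5%, z = 2.576.
VaR = 2.576 × 1.785% = 4.598%; on $12,000,000 that is $551,760.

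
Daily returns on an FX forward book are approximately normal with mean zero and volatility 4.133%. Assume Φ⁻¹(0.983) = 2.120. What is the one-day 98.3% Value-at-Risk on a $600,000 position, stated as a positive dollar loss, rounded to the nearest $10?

$52,570

VaR = z·σ = 2.120 × 4.133% = 8.762%.
On $600,000: 0.08762 × $600,000 = $52,572.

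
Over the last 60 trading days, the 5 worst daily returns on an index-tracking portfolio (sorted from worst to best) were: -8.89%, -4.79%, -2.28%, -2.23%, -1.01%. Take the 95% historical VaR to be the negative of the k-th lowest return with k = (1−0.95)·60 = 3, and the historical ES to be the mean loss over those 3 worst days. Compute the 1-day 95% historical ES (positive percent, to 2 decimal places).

The 3 worst returns sum to -15.96%.
ES = −(-15.96%) / 3 = 5.32%.

5.32%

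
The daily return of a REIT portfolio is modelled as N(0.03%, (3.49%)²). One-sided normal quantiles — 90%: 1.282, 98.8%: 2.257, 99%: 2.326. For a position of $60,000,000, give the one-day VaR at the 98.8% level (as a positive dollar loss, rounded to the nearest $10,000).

VaR = −μ + z·σ = −(0.03%) + 2.257 × 3.49% = 7.847%.
On $60,000,000: 0.07847 × $60,000,000 = $4,708,200.

$4,710,000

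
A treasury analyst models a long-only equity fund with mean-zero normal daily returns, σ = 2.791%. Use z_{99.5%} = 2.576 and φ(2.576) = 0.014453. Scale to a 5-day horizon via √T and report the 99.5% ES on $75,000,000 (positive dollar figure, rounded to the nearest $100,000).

σ_{5d} = 2.791% × √5 = 6.241%.
ES multiplier = φ(z)/(1−α) = 0.014453/0.005 = 2.891.
ES = 6.241% × 2.891 = 18.043%; on $75,000,000: $13,532,250.

$13,500,000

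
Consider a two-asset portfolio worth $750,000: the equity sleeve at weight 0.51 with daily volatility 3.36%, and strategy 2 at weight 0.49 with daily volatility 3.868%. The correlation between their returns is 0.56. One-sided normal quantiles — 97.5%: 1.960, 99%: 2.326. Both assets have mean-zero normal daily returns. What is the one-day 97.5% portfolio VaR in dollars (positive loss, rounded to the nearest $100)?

σ_p² = 0.51²·3.36² + 0.49²·3.868² + 2·0.56·0.51·0.49·3.36·3.868 = 10.1662 (%²).
σ_p = √10.1662 = 3.188%.
VaR = 1.960 × 3.188% = 6.248%; on $750,000 that is $46,860.

$46,900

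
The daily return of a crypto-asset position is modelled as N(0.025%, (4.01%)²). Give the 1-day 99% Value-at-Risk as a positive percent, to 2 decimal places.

9.30%

At 99% one-sided, z = 2.326.
VaR = −μ + z·σ = −(0.025%) + 2.326 × 4.01% = 9.302%.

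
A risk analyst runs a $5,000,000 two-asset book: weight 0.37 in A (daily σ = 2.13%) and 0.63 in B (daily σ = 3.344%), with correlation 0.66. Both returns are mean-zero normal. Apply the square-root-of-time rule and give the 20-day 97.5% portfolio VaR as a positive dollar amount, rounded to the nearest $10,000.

σ_p = √(0.37²·2.13² + 0.63²·3.344² + 2·0.66·0.37·0.63·2.13·3.344) = 2.693%.
σ_{20d} = 2.693% × √20 = 12.043%.
z(97.5%) = 1.960.
VaR = 1.960 × 12.043% = 23.604%; on $5,000,000 that is $1,180,200.

$1,180,000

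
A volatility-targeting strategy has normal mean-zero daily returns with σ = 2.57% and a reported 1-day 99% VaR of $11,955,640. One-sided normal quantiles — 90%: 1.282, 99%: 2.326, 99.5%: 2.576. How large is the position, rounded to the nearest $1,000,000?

$200,000,000

VaR as a fraction of value: z·σ = 2.326 × 2.57% = 5.97782%.
Position = $11,955,640 / 0.0597782 = $200,000,000.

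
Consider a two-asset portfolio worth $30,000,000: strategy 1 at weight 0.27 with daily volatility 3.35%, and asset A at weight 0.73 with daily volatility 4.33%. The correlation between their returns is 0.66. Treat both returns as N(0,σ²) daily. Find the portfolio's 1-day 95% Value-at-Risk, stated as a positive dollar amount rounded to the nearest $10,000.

σ_p² = 0.27²·3.35² + 0.73²·4.33² + 2·0.66·0.27·0.73·3.35·4.33 = 14.5833 (%²).
σ_p = √14.5833 = 3.819%.
At 95%, z = 1.645.
VaR = 1.645 × 3.819% = 6.282%; on $30,000,000 that is $1,884,600.

$1,880,000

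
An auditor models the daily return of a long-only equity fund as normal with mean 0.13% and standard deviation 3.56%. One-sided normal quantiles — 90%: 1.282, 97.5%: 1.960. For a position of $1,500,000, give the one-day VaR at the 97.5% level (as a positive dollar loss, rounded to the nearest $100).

$102,700

VaR = −μ + z·σ = −(0.13%) + 1.960 × 3.56% = 6.848%.
On $1,500,000: 0.06848 × $1,500,000 = $102,720.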